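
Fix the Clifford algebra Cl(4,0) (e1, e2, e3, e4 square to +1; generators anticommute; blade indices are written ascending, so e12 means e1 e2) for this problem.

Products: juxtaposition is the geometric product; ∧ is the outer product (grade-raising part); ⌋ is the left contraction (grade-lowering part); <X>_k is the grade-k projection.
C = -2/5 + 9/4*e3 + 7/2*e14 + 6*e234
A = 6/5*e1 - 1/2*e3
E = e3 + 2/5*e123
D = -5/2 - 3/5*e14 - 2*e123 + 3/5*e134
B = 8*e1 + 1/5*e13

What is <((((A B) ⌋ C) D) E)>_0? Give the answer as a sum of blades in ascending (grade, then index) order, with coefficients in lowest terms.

step 1: 48/5 + 1/10*e1 + 6/25*e3 + 4*e13
step 2: -33/10 + 108/5*e3 + 7/20*e4 + 168/5*e14 - 36/25*e24 + 288/5*e234
step 3: 2841/100 + 21/100*e1 - 846/25*e3 - 7/8*e4 - 972/125*e12 + 21/100*e13 - 10509/50*e14 + 18/5*e24 + 5253/125*e123 + 693/50*e134 - 384/5*e234 + 7/10*e1234
step 4: -31656/625 + 21/100*e1 + 21/250*e2 + 78801/2500*e3 + 7/25*e4 + 3561/125*e12 + 21/100*e13 - 2229/50*e14 + 21/250*e23 + 8907/125*e24 + 7/8*e34 + 897/250*e123 - 7/10*e124 + 10581/50*e134 + 10059/125*e234 + 7/20*e1234
step 5: -31656/625
Answer: -31656/625


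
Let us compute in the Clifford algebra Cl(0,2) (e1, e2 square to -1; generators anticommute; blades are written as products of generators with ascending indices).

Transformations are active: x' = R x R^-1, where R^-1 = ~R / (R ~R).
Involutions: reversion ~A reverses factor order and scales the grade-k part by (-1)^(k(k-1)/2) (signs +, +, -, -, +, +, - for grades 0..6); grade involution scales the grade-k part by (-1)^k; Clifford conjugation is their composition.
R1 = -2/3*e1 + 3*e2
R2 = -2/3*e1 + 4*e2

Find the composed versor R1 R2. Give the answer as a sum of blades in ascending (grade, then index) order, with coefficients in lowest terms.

Distribute over the terms of R1 (each basis-blade product reordered to ascending indices, repeated generators contracted through their squares):
(-2/3*e1) R2 = -4/9 - 8/3*e1 e2
(3*e2) R2 = -12 + 2*e1 e2
Summing the partial products and collecting blades:
Answer: -112/9 - 2/3*e1 e2


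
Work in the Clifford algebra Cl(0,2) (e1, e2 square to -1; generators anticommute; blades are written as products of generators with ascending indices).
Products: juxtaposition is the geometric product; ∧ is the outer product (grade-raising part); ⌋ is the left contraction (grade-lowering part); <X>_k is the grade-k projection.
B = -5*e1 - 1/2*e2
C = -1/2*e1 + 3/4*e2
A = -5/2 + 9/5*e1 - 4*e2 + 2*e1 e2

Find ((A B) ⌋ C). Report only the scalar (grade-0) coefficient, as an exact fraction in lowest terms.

step 1: 7 + 27/2*e1 - 35/4*e2 - 209/10*e1 e2
step 2: 213/16 - 7/2*e1 + 21/4*e2
Answer: 213/16


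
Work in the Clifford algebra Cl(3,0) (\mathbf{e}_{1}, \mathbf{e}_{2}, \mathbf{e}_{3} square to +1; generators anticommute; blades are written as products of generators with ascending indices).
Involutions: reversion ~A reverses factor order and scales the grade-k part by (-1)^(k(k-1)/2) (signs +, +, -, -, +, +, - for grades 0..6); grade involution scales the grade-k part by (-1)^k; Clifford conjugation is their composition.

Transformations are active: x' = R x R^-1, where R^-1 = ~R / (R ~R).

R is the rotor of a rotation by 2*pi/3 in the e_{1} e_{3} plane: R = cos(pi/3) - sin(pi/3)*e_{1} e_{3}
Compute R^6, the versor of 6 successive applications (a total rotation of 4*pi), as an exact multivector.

The rotor phase is half the rotation angle and phases add under composition, so 6 steps in the e_{1} e_{3} plane accumulate phase 6*(pi/3) = 2 \pi: R^6 = cos(2 \pi) - sin(2 \pi)*e_{1} e_{3}.
cos(2 \pi) = 1 and sin(2 \pi) = 0, so R^6 = 1. The total rotation 4*pi is 2 full turns, so every vector returns to itself, yet the rotor is +1, back on the identity sheet (an even number of 2*pi turns).
Answer: 1


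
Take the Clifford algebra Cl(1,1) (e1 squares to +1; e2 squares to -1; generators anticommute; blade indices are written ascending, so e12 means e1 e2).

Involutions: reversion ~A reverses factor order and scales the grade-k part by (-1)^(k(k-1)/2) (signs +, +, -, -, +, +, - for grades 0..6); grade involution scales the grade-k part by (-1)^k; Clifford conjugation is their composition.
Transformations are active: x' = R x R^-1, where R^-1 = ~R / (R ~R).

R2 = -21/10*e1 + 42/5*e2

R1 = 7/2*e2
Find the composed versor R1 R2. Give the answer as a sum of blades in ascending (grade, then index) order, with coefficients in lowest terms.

Distribute over the terms of R1 (each basis-blade product reordered to ascending indices, repeated generators contracted through their squares):
(7/2*e2) R2 = -147/5 + 147/20*e12
Answer: -147/5 + 147/20*e12


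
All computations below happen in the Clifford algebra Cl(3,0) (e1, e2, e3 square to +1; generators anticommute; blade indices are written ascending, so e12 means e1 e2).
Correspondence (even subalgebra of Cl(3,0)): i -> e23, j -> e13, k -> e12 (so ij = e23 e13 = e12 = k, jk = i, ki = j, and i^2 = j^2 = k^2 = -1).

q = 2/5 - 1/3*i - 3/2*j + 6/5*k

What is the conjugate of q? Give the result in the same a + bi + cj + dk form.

In blades: q = 2/5 + 6/5*e12 - 3/2*e13 - 1/3*e23.
Quaternion conjugation is reversion on the even subalgebra: the scalar is fixed and every grade-2 blade flips sign, giving 2/5 - 6/5*e12 + 3/2*e13 + 1/3*e23; translating back:
Answer: 2/5 + 1/3*i + 3/2*j - 6/5*k


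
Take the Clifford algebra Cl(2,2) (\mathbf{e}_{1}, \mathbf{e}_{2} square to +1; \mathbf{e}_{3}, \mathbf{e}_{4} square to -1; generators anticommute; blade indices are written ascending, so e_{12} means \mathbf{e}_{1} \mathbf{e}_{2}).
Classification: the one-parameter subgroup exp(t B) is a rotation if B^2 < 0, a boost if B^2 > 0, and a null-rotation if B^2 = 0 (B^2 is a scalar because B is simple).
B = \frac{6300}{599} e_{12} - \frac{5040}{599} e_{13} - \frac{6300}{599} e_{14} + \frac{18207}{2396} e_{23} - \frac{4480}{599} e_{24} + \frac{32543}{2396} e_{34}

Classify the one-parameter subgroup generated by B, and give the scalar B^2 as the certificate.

B^2 term by term: the squares give (\frac{6300}{599})^2*(e_{12})^2 + (-\frac{5040}{599})^2*(e_{13})^2 + (-\frac{6300}{599})^2*(e_{14})^2 + (\frac{18207}{2396})^2*(e_{23})^2 + (-\frac{4480}{599})^2*(e_{24})^2 + (\frac{32543}{2396})^2*(e_{34})^2 = \frac{39690000}{358801}*(-1) + \frac{25401600}{358801}*(+1) + \frac{39690000}{358801}*(+1) + \frac{331494849}{5740816}*(+1) + \frac{20070400}{358801}*(+1) + \frac{1059046849}{5740816}*(-1) = 0 (each basis 2-blade squares to minus the product of its generators' squares); cross terms between blades sharing an index anticommute and cancel; the commuting (index-disjoint) pairs give grade-4 terms 2*c*c'*(blade product), which cancel blade by blade — e_{1234}: \frac{102510450}{358801} - \frac{45158400}{358801} - \frac{57352050}{358801} = 0 — confirming B is simple. So B^2 = 0.
Answer: null-rotation, certificate B^2 = 0. No conjugation can change B^2 = 0; the sign gives the class.


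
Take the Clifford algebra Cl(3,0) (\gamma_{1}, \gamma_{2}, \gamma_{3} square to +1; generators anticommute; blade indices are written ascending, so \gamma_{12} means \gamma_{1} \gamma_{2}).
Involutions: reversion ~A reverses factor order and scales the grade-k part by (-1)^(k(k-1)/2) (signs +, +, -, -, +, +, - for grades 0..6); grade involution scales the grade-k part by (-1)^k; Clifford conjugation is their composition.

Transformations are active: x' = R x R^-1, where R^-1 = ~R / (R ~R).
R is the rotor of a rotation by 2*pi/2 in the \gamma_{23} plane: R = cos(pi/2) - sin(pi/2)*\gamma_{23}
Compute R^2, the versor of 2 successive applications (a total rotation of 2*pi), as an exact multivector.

Rotor phase runs at HALF the rotation angle; powers of one rotor simply add phase, so after 2 steps in \gamma_{23} the phase is 2*pi/2 = \pi and R^2 = cos(\pi) - sin(\pi)*\gamma_{23}.
cos(\pi) = -1 and sin(\pi) = 0, so R^2 = -1. The total rotation 2*pi is 1 full turn, so every vector returns to itself, yet the rotor is -1, on the OTHER sheet of the double cover (an odd number of 2*pi turns).
Answer: -1


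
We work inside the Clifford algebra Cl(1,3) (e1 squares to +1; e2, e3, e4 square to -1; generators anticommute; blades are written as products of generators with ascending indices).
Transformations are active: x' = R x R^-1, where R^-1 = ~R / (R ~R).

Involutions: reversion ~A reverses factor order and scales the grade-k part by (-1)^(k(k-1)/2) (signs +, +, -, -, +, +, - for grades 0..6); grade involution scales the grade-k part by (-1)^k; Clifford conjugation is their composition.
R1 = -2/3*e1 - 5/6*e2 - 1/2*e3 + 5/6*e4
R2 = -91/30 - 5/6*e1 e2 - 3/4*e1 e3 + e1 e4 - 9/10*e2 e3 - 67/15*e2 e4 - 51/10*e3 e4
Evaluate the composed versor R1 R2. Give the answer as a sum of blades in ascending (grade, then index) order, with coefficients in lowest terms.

Distribute over the terms of R1 (each basis-blade product reordered to ascending indices, repeated generators contracted through their squares):
(-2/3*e1) R2 = 91/45*e1 + 5/9*e2 + 1/2*e3 - 2/3*e4 + 3/5*e1 e2 e3 + 134/45*e1 e2 e4 + 17/5*e1 e3 e4
(-5/6*e2) R2 = 25/36*e1 + 91/36*e2 - 3/4*e3 - 67/18*e4 - 5/8*e1 e2 e3 + 5/6*e1 e2 e4 + 17/4*e2 e3 e4
(-1/2*e3) R2 = 3/8*e1 + 9/20*e2 + 91/60*e3 - 51/20*e4 + 5/12*e1 e2 e3 + 1/2*e1 e3 e4 - 67/30*e2 e3 e4
(5/6*e4) R2 = 5/6*e1 - 67/18*e2 - 17/4*e3 - 91/36*e4 - 25/36*e1 e2 e4 - 5/8*e1 e3 e4 - 3/4*e2 e3 e4
Summing the partial products and collecting blades:
Answer: 157/40*e1 - 17/90*e2 - 179/60*e3 - 142/15*e4 + 47/120*e1 e2 e3 + 187/60*e1 e2 e4 + 131/40*e1 e3 e4 + 19/15*e2 e3 e4


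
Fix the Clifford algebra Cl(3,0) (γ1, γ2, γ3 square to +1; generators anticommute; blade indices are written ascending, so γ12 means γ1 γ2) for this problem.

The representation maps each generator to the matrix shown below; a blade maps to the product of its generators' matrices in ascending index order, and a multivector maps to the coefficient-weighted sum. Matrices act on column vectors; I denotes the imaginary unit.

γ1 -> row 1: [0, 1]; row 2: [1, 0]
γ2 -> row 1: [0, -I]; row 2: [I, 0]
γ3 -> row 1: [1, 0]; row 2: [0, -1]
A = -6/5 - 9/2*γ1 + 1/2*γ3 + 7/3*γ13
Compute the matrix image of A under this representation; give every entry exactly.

Bivector images (products of the table entries): rho(γ13) = rho(γ1)rho(γ3) = row 1: [0, -1]; row 2: [1, 0].
M = (-6/5)*1 + (-9/2)*rho(γ1) + (1/2)*rho(γ3) + (7/3)*rho(γ13), summed entrywise (1 is the identity matrix):
Answer: row 1: [-7/10, -41/6]; row 2: [-13/6, -17/10]


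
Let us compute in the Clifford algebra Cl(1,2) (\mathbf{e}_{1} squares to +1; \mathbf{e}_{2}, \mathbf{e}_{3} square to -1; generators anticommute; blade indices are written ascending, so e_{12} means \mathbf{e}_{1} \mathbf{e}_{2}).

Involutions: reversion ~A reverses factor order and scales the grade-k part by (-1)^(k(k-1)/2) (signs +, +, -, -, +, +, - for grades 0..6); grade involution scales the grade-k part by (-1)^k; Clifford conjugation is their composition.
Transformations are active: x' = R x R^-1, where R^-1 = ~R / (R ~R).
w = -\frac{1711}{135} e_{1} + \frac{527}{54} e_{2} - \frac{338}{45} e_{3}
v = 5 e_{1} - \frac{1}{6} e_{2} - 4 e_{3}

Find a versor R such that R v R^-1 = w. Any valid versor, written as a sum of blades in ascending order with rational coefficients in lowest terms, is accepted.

Why this works: both vectors square to \frac{323}{36}, so q(v) = q(w) and R = v + w = -\frac{1036}{135} e_{1} + \frac{259}{27} e_{2} - \frac{518}{45} e_{3} carries v to w — its own direction survives, the complement (v - w)/2 flips.
Answer: -\frac{1036}{135} e_{1} + \frac{259}{27} e_{2} - \frac{518}{45} e_{3}


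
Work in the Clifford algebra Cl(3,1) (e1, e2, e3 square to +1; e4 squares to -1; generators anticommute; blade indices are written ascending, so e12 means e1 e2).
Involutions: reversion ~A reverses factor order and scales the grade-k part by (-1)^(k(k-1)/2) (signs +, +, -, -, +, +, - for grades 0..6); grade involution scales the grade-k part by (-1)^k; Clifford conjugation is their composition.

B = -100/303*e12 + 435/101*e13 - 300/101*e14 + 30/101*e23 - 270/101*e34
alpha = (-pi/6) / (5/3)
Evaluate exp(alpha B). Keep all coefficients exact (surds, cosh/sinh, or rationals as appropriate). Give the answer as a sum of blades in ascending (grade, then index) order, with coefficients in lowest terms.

B^2 term by term: the squares give (-100/303)^2*(e12)^2 + (435/101)^2*(e13)^2 + (-300/101)^2*(e14)^2 + (30/101)^2*(e23)^2 + (-270/101)^2*(e34)^2 = 10000/91809*(-1) + 189225/10201*(-1) + 90000/10201*(+1) + 900/10201*(-1) + 72900/10201*(+1) = -25/9 (each basis 2-blade squares to minus the product of its generators' squares); cross terms between blades sharing an index anticommute and cancel; the commuting (index-disjoint) pairs give grade-4 terms 2*c*c'*(blade product), which cancel blade by blade — e1234: 18000/10201 - 18000/10201 = 0 — confirming B is simple. So B^2 = -25/9.
B^2 = -25/9 — since the square is negative, the closed form is circular: l = 5/3, alpha*l = -pi/6, so exp(alpha B) = cos(-pi/6) + (sin(-pi/6)/(5/3))*B = sqrt(3)/2 + (-3/10)*B.
Answer: sqrt(3)/2 + 10/101*e12 - 261/202*e13 + 90/101*e14 - 9/101*e23 + 81/101*e34


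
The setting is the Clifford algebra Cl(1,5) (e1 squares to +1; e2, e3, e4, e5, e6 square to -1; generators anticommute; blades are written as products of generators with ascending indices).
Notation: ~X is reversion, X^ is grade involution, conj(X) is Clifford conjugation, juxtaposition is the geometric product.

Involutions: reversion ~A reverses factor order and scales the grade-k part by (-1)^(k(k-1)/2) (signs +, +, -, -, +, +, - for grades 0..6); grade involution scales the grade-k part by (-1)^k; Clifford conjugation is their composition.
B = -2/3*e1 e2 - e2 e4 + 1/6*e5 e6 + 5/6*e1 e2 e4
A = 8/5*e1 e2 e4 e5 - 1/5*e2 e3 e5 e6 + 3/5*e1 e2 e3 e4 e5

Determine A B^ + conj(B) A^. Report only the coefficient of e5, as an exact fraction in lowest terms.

first term: -4/3*e5 + 8/5*e1 e5 + 1/30*e2 e3 - 1/2*e3 e5 - 16/15*e4 e5 - 3/5*e1 e3 e5 - 2/5*e3 e4 e5 - 4/15*e1 e2 e4 e6 + 2/15*e1 e3 e5 e6 + 1/5*e3 e4 e5 e6 - 1/10*e1 e2 e3 e4 e6 + 1/6*e1 e3 e4 e5 e6
second term: -4/3*e5 - 8/5*e1 e5 - 1/30*e2 e3 - 1/2*e3 e5 + 16/15*e4 e5 - 3/5*e1 e3 e5 - 2/5*e3 e4 e5 - 4/15*e1 e2 e4 e6 + 2/15*e1 e3 e5 e6 + 1/5*e3 e4 e5 e6 + 1/10*e1 e2 e3 e4 e6 + 1/6*e1 e3 e4 e5 e6
Answer: -8/3


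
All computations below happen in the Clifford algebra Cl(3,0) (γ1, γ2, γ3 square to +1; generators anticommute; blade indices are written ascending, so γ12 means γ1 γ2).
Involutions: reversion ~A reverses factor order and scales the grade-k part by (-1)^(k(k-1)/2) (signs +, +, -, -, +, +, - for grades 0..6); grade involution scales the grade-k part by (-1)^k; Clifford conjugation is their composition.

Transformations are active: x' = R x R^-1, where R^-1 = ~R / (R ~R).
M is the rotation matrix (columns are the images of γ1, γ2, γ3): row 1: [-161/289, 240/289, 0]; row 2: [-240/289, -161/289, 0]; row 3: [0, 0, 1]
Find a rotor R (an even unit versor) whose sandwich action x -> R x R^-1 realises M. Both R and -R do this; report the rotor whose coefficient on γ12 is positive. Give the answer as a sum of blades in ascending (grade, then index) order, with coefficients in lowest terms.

Method: write R = a + b12*γ12 + b13*γ13 + b23*γ23 with a^2 + b12^2 + b13^2 + b23^2 = 1 (so R^-1 = ~R). Expanding the columns R e_j ~R gives tr M = 4a^2 - 1 and, from the antisymmetric part, M21 - M12 = -4a*b12, M13 - M31 = 4a*b13, M32 - M23 = -4a*b23.
Here tr M = -33/289, so a^2 = (1 + tr M)/4 = 64/289 and a = ±8/17. Taking a = 8/17: M21 - M12 = -480/289, M13 - M31 = 0, M32 - M23 = 0, giving b12 = 15/17, b13 = 0, b23 = 0, i.e. R = 8/17 + 15/17*γ12.
Its γ12 coefficient is already positive.
Answer: 8/17 + 15/17*γ12. Recall the cover is two-to-one: with M of trace -33/289, both preimages act alike, and the stated γ12 sign chooses the sheet.


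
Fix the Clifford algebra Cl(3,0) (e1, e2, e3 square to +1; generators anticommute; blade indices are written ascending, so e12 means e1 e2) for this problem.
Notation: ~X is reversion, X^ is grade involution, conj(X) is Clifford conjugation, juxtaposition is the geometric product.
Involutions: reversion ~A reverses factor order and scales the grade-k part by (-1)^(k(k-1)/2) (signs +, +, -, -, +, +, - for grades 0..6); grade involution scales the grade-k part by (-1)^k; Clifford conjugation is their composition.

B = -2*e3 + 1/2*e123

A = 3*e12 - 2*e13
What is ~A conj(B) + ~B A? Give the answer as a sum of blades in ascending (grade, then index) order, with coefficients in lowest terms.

first term: 4*e1 + e2 + 3/2*e3 - 6*e123
second term: -4*e1 + e2 + 3/2*e3 - 6*e123
Answer: 2*e2 + 3*e3 - 12*e123


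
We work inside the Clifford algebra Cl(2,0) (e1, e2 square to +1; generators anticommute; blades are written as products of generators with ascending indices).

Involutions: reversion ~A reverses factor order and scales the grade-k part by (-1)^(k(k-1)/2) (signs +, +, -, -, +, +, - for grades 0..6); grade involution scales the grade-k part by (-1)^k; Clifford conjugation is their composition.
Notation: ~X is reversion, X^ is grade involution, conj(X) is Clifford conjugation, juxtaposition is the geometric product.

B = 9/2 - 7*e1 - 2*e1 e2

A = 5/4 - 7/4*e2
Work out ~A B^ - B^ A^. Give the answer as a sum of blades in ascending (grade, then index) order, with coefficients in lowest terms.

first term: 45/8 + 21/4*e1 - 63/8*e2 + 39/4*e1 e2
second term: 45/8 + 21/4*e1 + 63/8*e2 + 39/4*e1 e2
Answer: -63/4*e2


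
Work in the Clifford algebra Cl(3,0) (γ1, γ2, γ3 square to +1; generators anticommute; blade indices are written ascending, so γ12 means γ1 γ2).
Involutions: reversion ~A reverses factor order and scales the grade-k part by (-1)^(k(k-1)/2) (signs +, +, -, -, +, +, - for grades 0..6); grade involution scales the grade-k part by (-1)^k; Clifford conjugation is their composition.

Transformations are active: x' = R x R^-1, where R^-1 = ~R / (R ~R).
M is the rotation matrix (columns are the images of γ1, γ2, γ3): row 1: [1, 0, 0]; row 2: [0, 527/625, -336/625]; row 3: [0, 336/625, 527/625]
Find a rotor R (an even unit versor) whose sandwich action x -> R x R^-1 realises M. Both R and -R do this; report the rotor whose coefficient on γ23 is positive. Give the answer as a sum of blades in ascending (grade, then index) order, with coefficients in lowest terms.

Method: write R = a + b12*γ12 + b13*γ13 + b23*γ23 with a^2 + b12^2 + b13^2 + b23^2 = 1 (so R^-1 = ~R). Expanding the columns R e_j ~R gives tr M = 4a^2 - 1 and, from the antisymmetric part, M21 - M12 = -4a*b12, M13 - M31 = 4a*b13, M32 - M23 = -4a*b23.
Here tr M = 1679/625, so a^2 = (1 + tr M)/4 = 576/625 and a = ±24/25. Taking a = 24/25: M21 - M12 = 0, M13 - M31 = 0, M32 - M23 = 672/625, giving b12 = 0, b13 = 0, b23 = -7/25, i.e. R = 24/25 - 7/25*γ23.
Its γ23 coefficient is negative, so report the other preimage -R.
Answer: -24/25 + 7/25*γ23. Key observation: the double cover Spin(3) -> SO(3) sends R and -R to the same matrix (trace 1679/625 here), so the stated sign of the γ23 coefficient is what selects one sheet.


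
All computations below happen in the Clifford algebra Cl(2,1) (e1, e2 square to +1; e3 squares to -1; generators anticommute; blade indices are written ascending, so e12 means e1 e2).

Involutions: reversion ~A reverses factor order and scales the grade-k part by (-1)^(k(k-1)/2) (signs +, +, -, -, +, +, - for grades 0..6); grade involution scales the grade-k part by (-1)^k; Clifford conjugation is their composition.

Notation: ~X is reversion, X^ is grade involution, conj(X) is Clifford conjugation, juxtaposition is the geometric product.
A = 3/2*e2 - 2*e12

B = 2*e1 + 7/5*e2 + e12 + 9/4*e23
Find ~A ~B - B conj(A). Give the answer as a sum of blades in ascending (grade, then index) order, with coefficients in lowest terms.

first term: 41/10 + 43/10*e1 - 4*e2 - 27/8*e3 - 3*e12 - 9/2*e13
second term: -41/10 - 43/10*e1 + 4*e2 + 27/8*e3 - 3*e12 - 9/2*e13
Answer: 41/5 + 43/5*e1 - 8*e2 - 27/4*e3


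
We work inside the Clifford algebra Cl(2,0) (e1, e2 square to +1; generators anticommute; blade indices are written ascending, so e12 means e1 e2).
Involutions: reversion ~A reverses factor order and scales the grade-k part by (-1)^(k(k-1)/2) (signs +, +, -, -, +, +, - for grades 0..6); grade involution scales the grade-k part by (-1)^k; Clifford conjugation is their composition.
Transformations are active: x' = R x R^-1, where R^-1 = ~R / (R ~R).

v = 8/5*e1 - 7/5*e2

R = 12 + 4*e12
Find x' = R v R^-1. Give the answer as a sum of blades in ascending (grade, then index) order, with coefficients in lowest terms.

~R = 12 - 4*e12, and R ~R = 160, so R^-1 = ~R / (160).
R v = 68/5*e1 - 116/5*e2
Answer: 11/25*e1 - 52/25*e2


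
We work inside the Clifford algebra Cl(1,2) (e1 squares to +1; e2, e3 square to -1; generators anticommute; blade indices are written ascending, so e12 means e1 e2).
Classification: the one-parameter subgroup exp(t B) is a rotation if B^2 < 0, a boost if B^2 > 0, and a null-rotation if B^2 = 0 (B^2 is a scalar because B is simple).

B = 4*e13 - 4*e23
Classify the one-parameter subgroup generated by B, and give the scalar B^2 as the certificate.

B^2 term by term: the squares give (4)^2*(e13)^2 + (-4)^2*(e23)^2 = 16*(+1) + 16*(-1) = 0 (each basis 2-blade squares to minus the product of its generators' squares); cross terms between blades sharing an index anticommute and cancel. So B^2 = 0.
Answer: null-rotation, certificate B^2 = 0. Certificate logic: 0 is a conjugation-invariant scalar, so its sign fixes rotation versus boost versus null-rotation outright.


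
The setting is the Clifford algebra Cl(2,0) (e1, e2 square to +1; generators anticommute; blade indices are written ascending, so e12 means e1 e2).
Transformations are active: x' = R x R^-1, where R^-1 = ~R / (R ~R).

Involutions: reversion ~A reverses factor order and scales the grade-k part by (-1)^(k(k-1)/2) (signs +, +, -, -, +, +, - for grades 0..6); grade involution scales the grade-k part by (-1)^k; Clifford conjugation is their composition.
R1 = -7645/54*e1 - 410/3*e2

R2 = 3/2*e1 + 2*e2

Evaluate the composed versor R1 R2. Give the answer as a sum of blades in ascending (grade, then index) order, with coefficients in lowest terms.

Distribute over the terms of R1 (each basis-blade product reordered to ascending indices, repeated generators contracted through their squares):
(-7645/54*e1) R2 = -7645/36 - 7645/27*e12
(-410/3*e2) R2 = -820/3 + 205*e12
Summing the partial products and collecting blades:
Answer: -17485/36 - 2110/27*e12


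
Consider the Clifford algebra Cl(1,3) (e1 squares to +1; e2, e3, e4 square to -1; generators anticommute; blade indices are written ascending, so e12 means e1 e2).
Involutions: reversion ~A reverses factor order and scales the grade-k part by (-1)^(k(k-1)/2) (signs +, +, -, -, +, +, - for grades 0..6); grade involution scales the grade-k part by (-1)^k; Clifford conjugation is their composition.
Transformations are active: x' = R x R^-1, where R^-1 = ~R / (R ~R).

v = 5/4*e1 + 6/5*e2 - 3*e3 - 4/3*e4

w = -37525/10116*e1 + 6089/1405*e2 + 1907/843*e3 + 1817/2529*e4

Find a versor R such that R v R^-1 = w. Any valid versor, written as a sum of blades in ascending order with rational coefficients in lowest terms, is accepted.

Equal squares first: v^2 = w^2 = -38359/3600. Then v + w = -6220/2529*e1 + 1555/281*e2 - 622/843*e3 - 1555/2529*e4 is a versor taking v to w, provided it is invertible.
Answer: -6220/2529*e1 + 1555/281*e2 - 622/843*e3 - 1555/2529*e4


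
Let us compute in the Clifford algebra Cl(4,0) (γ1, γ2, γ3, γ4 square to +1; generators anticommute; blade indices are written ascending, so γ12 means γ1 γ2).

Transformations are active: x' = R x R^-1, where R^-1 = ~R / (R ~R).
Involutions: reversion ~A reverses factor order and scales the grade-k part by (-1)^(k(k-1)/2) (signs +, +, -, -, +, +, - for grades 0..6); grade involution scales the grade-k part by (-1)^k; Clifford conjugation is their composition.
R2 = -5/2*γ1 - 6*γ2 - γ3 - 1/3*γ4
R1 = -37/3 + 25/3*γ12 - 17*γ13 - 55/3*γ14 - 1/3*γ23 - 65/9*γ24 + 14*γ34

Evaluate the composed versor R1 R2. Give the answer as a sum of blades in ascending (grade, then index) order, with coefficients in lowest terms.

Distribute over the terms of R2 (each basis-blade product reordered to ascending indices, repeated generators contracted through their squares):
R1 (-5/2*γ1) = 185/6*γ1 + 125/6*γ2 - 85/2*γ3 - 275/6*γ4 + 5/6*γ123 + 325/18*γ124 - 35*γ134
R1 (-6*γ2) = -50*γ1 + 74*γ2 - 2*γ3 - 130/3*γ4 - 102*γ123 - 110*γ124 - 84*γ234
R1 (-γ3) = 17*γ1 + 1/3*γ2 + 37/3*γ3 + 14*γ4 - 25/3*γ123 - 55/3*γ134 - 65/9*γ234
R1 (-1/3*γ4) = 55/9*γ1 + 65/27*γ2 - 14/3*γ3 + 37/9*γ4 - 25/9*γ124 + 17/3*γ134 + 1/9*γ234
Summing the partial products and collecting blades:
Answer: 71/18*γ1 + 5269/54*γ2 - 221/6*γ3 - 1279/18*γ4 - 219/2*γ123 - 1705/18*γ124 - 143/3*γ134 - 820/9*γ234


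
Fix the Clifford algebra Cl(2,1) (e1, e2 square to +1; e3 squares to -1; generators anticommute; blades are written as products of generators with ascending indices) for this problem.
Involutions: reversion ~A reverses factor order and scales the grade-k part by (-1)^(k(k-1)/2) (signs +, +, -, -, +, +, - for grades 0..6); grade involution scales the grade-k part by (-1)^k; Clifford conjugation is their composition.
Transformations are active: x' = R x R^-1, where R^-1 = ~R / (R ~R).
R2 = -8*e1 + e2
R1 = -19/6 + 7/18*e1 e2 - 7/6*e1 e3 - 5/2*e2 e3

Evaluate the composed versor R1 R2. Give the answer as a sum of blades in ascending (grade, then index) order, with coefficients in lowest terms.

Distribute over the terms of R2 (each basis-blade product reordered to ascending indices, repeated generators contracted through their squares):
R1 (-8*e1) = 76/3*e1 + 28/9*e2 - 28/3*e3 + 20*e1 e2 e3
R1 (e2) = 7/18*e1 - 19/6*e2 + 5/2*e3 + 7/6*e1 e2 e3
Summing the partial products and collecting blades:
Answer: 463/18*e1 - 1/18*e2 - 41/6*e3 + 127/6*e1 e2 e3


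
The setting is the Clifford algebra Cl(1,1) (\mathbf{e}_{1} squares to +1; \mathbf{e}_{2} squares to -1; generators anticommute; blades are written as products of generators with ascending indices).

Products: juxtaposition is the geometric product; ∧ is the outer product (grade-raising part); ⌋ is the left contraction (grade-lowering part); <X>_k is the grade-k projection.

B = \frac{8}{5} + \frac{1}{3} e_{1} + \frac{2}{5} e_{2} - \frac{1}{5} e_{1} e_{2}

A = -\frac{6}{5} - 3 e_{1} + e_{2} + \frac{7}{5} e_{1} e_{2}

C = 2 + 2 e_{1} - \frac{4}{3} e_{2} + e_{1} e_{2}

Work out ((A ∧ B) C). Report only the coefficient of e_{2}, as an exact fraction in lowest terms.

step 1: -\frac{48}{25} - \frac{26}{5} e_{1} + \frac{28}{25} e_{2} + \frac{71}{75} e_{1} e_{2}
step 2: -\frac{59}{5} - \frac{2668}{225} e_{1} - \frac{172}{75} e_{2} + \frac{14}{3} e_{1} e_{2}
Answer: -\frac{172}{75}


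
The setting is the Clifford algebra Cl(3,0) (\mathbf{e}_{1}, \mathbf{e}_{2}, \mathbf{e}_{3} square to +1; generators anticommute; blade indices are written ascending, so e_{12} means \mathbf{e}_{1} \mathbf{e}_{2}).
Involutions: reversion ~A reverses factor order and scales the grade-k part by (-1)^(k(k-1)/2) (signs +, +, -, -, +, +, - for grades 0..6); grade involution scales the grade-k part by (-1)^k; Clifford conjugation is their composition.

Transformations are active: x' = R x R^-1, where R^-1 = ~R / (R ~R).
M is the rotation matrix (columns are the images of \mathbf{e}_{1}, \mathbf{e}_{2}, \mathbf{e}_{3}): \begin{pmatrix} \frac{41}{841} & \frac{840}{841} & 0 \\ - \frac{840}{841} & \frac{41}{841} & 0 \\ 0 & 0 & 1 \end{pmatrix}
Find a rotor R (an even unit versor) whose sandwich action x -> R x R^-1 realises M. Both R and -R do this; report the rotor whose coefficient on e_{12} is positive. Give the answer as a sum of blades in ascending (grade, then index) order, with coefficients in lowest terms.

Method: write R = a + b12*e_{12} + b13*e_{13} + b23*e_{23} with a^2 + b12^2 + b13^2 + b23^2 = 1 (so R^-1 = ~R). Expanding the columns R e_j ~R gives tr M = 4a^2 - 1 and, from the antisymmetric part, M21 - M12 = -4a*b12, M13 - M31 = 4a*b13, M32 - M23 = -4a*b23.
Here tr M = \frac{923}{841}, so a^2 = (1 + tr M)/4 = \frac{441}{841} and a = ±\frac{21}{29}. Taking a = \frac{21}{29}: M21 - M12 = -\frac{1680}{841}, M13 - M31 = 0, M32 - M23 = 0, giving b12 = \frac{20}{29}, b13 = 0, b23 = 0, i.e. R = \frac{21}{29} + \frac{20}{29} e_{12}.
Its e_{12} coefficient is already positive.
Answer: \frac{21}{29} + \frac{20}{29} e_{12}. Note: both R and -R realise this M (trace \frac{923}{841}); the covering map identifies them, and the e_{12}-coefficient sign is the tie-breaker.


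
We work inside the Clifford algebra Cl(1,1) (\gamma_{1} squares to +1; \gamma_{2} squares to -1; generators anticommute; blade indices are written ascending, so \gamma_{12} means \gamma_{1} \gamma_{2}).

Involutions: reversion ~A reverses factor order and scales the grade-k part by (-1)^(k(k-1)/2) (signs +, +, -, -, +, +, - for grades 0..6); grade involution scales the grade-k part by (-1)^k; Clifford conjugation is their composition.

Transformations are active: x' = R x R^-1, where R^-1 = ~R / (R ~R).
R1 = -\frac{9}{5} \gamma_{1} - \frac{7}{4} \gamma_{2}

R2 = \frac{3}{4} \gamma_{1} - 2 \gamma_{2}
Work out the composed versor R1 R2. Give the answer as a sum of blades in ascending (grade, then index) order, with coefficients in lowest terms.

Distribute over the terms of R1 (each basis-blade product reordered to ascending indices, repeated generators contracted through their squares):
(-\frac{9}{5} \gamma_{1}) R2 = -\frac{27}{20} + \frac{18}{5} \gamma_{12}
(-\frac{7}{4} \gamma_{2}) R2 = -\frac{7}{2} + \frac{21}{16} \gamma_{12}
Summing the partial products and collecting blades:
Answer: -\frac{97}{20} + \frac{393}{80} \gamma_{12}


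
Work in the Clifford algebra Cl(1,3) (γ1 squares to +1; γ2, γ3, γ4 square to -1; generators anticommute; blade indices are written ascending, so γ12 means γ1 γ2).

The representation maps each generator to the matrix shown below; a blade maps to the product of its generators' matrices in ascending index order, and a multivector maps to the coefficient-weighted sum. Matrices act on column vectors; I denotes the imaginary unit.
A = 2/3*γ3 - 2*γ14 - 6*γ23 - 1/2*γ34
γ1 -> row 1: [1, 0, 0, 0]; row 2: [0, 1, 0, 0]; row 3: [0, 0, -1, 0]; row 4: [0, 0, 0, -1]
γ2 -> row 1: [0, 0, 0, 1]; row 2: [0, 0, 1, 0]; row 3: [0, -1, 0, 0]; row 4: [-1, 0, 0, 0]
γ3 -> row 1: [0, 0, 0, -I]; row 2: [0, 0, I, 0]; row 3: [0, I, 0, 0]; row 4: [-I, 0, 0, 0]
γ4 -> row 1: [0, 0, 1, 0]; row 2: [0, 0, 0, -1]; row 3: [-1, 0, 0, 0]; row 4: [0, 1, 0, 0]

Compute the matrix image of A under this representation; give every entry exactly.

Bivector images (products of the table entries): rho(γ14) = rho(γ1)rho(γ4) = row 1: [0, 0, 1, 0]; row 2: [0, 0, 0, -1]; row 3: [1, 0, 0, 0]; row 4: [0, -1, 0, 0]; rho(γ23) = rho(γ2)rho(γ3) = row 1: [-I, 0, 0, 0]; row 2: [0, I, 0, 0]; row 3: [0, 0, -I, 0]; row 4: [0, 0, 0, I]; rho(γ34) = rho(γ3)rho(γ4) = row 1: [0, -I, 0, 0]; row 2: [-I, 0, 0, 0]; row 3: [0, 0, 0, -I]; row 4: [0, 0, -I, 0].
M = (2/3)*rho(γ3) + (-2)*rho(γ14) + (-6)*rho(γ23) + (-1/2)*rho(γ34), summed entrywise:
Answer: row 1: [6*I, I/2, -2, -2*I/3]; row 2: [I/2, -6*I, 2*I/3, 2]; row 3: [-2, 2*I/3, 6*I, I/2]; row 4: [-2*I/3, 2, I/2, -6*I]


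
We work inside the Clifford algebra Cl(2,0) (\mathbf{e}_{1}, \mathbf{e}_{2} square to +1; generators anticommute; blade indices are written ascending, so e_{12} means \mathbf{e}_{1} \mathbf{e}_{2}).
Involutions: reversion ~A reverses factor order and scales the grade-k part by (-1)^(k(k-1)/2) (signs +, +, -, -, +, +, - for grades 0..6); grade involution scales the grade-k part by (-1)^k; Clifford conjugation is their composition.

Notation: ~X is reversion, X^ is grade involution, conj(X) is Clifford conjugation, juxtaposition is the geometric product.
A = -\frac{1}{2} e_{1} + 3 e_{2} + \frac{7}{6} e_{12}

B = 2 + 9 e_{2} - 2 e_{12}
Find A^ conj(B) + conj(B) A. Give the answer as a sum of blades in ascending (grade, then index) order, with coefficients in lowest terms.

first term: \frac{74}{3} - \frac{7}{2} e_{1} - 5 e_{2} - \frac{13}{6} e_{12}
second term: -\frac{88}{3} + \frac{31}{2} e_{1} + 7 e_{2} - \frac{13}{6} e_{12}
Answer: -\frac{14}{3} + 12 e_{1} + 2 e_{2} - \frac{13}{3} e_{12}


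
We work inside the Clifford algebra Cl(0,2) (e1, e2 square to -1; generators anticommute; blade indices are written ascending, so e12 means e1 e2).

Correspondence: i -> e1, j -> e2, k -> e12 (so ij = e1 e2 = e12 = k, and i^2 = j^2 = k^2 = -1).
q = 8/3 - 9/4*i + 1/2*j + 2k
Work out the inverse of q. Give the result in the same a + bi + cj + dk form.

In blades: q = 8/3 - 9/4*e1 + 1/2*e2 + 2*e12.
With qbar = 8/3 + 9/4*e1 - 1/2*e2 - 2*e12 (scalar fixed, mapped units negated), q qbar = 2365/144 (the sum of squared coefficients), so q^-1 = qbar / (2365/144) = 384/2365 + 324/2365*e1 - 72/2365*e2 - 288/2365*e12; translating back:
Answer: 384/2365 + 324/2365*i - 72/2365*j - 288/2365*k


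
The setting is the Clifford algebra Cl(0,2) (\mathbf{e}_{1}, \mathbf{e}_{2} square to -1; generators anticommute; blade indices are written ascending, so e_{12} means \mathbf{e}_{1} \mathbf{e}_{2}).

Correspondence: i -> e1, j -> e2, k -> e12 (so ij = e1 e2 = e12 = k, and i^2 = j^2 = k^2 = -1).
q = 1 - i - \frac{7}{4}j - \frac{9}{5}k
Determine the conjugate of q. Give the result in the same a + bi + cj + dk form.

In blades: q = 1 - e_{1} - \frac{7}{4} e_{2} - \frac{9}{5} e_{12}.
Conjugation here is Clifford conjugation: the scalar is fixed and the grade-1 and grade-2 blades all flip sign, giving 1 + e_{1} + \frac{7}{4} e_{2} + \frac{9}{5} e_{12}; translating back:
Answer: 1 + i + \frac{7}{4}j + \frac{9}{5}k


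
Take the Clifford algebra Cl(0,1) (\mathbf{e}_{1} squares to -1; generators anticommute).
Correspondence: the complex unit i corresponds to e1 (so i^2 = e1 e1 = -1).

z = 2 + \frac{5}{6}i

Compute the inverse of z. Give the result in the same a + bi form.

In blades: z = 2 + \frac{5}{6} e_{1}.
With qbar = 2 - \frac{5}{6} e_{1} (scalar fixed, mapped units negated), z qbar = \frac{169}{36} (the sum of squared coefficients), so z^-1 = qbar / (\frac{169}{36}) = \frac{72}{169} - \frac{30}{169} e_{1}; translating back:
Answer: \frac{72}{169} - \frac{30}{169}i


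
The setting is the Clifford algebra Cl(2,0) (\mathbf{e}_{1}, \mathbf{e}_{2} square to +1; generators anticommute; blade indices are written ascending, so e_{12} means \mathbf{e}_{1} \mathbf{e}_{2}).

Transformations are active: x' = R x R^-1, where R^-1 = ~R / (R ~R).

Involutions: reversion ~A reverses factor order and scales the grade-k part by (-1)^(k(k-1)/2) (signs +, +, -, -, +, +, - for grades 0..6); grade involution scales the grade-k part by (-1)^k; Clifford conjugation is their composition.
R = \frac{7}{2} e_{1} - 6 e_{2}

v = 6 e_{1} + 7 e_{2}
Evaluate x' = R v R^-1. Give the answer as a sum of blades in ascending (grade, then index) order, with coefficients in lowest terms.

~R = \frac{7}{2} e_{1} - 6 e_{2}, and R ~R = \frac{193}{4}, so R^-1 = ~R / (\frac{193}{4}).
R v = -21 + \frac{121}{2} e_{12}
Answer: -\frac{1746}{193} e_{1} - \frac{343}{193} e_{2}


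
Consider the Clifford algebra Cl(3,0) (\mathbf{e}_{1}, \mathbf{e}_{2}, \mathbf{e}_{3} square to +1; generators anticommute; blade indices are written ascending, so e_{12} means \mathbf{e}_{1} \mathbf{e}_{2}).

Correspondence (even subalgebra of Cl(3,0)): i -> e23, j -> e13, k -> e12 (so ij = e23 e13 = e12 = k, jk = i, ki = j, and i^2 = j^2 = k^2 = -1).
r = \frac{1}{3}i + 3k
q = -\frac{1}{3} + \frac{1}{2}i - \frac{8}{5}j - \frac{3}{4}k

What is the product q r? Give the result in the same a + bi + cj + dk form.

In blades: q = -\frac{1}{3} - \frac{3}{4} e_{12} - \frac{8}{5} e_{13} + \frac{1}{2} e_{23}, r = 3 e_{12} + \frac{1}{3} e_{23}.
Distribute q over r term by term (generator squares from the signature, products reordered to ascending indices): (-\frac{1}{3})*r = -e_{12} - \frac{1}{9} e_{23}; (-\frac{3}{4} e_{12})*r = \frac{9}{4} - \frac{1}{4} e_{13}; (-\frac{8}{5} e_{13})*r = \frac{8}{15} e_{12} - \frac{24}{5} e_{23}; (\frac{1}{2} e_{23})*r = -\frac{1}{6} - \frac{3}{2} e_{13}.
Sum: \frac{25}{12} - \frac{7}{15} e_{12} - \frac{7}{4} e_{13} - \frac{221}{45} e_{23}; translating back through the correspondence:
Answer: \frac{25}{12} - \frac{221}{45}i - \frac{7}{4}j - \frac{7}{15}k


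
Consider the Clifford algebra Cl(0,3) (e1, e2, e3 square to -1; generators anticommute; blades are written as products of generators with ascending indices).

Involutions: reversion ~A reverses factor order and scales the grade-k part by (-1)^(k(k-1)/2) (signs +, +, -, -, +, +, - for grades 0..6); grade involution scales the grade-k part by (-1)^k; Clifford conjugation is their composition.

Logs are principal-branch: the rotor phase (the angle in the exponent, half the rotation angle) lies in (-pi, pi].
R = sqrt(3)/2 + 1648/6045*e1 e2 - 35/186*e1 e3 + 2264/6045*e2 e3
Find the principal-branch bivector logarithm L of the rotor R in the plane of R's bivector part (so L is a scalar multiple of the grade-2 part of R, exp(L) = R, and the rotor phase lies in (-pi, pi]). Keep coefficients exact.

The scalar part of R is sqrt(3)/2, which pins the rotor phase on the principal branch; dividing the bivector part by the sine of that phase recovers the unit plane, and L is the phase times that plane.
Concretely: cos(phase) = sqrt(3)/2 gives phase = ±pi/6, and since phase/sin(phase) is even the sign is immaterial: L = (phase/sin(phase)) * <R>_2 = (pi/3) * <R>_2.
Answer: 1648*pi/18135*e1 e2 - 35*pi/558*e1 e3 + 2264*pi/18135*e2 e3


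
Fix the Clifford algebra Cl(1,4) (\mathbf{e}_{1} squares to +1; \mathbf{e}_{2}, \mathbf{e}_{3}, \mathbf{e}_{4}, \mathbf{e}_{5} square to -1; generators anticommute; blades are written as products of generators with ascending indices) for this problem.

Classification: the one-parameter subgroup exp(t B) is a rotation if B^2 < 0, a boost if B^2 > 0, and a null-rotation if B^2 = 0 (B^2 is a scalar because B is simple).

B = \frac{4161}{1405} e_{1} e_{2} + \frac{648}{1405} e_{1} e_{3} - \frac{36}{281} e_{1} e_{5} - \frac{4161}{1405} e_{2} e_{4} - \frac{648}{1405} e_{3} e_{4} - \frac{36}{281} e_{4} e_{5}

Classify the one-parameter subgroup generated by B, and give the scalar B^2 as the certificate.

B^2 term by term: the squares give (\frac{4161}{1405})^2*(e_{1} e_{2})^2 + (\frac{648}{1405})^2*(e_{1} e_{3})^2 + (-\frac{36}{281})^2*(e_{1} e_{5})^2 + (-\frac{4161}{1405})^2*(e_{2} e_{4})^2 + (-\frac{648}{1405})^2*(e_{3} e_{4})^2 + (-\frac{36}{281})^2*(e_{4} e_{5})^2 = \frac{17313921}{1974025}*(+1) + \frac{419904}{1974025}*(+1) + \frac{1296}{78961}*(+1) + \frac{17313921}{1974025}*(-1) + \frac{419904}{1974025}*(-1) + \frac{1296}{78961}*(-1) = 0 (each basis 2-blade squares to minus the product of its generators' squares); cross terms between blades sharing an index anticommute and cancel; the commuting (index-disjoint) pairs give grade-4 terms 2*c*c'*(blade product), which cancel blade by blade — e_{1} e_{2} e_{3} e_{4}: -\frac{5392656}{1974025} + \frac{5392656}{1974025} = 0; e_{1} e_{2} e_{4} e_{5}: -\frac{299592}{394805} + \frac{299592}{394805} = 0; e_{1} e_{3} e_{4} e_{5}: -\frac{46656}{394805} + \frac{46656}{394805} = 0 — confirming B is simple. So B^2 = 0.
Answer: null-rotation, certificate B^2 = 0. Certificate logic: 0 is a conjugation-invariant scalar, so its sign fixes rotation versus boost versus null-rotation outright.


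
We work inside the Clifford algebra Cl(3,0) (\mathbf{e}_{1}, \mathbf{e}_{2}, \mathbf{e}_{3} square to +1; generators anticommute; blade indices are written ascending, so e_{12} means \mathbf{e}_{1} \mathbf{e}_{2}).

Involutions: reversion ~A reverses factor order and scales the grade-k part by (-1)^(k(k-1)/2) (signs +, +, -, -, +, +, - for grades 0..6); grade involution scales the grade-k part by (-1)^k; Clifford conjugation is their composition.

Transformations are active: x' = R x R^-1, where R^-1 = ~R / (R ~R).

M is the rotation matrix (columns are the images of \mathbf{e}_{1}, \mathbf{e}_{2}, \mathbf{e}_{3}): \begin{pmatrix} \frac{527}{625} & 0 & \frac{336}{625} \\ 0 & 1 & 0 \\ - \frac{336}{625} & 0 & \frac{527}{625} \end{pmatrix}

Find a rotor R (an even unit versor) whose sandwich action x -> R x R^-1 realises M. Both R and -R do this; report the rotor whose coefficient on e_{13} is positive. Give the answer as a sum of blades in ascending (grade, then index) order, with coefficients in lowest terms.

Method: write R = a + b12*e_{12} + b13*e_{13} + b23*e_{23} with a^2 + b12^2 + b13^2 + b23^2 = 1 (so R^-1 = ~R). Expanding the columns R e_j ~R gives tr M = 4a^2 - 1 and, from the antisymmetric part, M21 - M12 = -4a*b12, M13 - M31 = 4a*b13, M32 - M23 = -4a*b23.
Here tr M = \frac{1679}{625}, so a^2 = (1 + tr M)/4 = \frac{576}{625} and a = ±\frac{24}{25}. Taking a = \frac{24}{25}: M21 - M12 = 0, M13 - M31 = \frac{672}{625}, M32 - M23 = 0, giving b12 = 0, b13 = \frac{7}{25}, b23 = 0, i.e. R = \frac{24}{25} + \frac{7}{25} e_{13}.
Its e_{13} coefficient is already positive.
Answer: \frac{24}{25} + \frac{7}{25} e_{13}. Key observation: the double cover Spin(3) -> SO(3) sends R and -R to the same matrix (trace \frac{1679}{625} here), so the stated sign of the e_{13} coefficient is what selects one sheet.
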